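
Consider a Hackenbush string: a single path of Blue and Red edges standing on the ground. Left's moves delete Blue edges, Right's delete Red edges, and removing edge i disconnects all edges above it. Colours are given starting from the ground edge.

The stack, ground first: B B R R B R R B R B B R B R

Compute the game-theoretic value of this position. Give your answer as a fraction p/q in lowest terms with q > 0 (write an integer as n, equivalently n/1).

val_1 [B]  L=[0]  R=[none]  → 1
val_2 [BB]  L=[0; 1]  R=[none]  → 2
val_3 [BBR]  L=[0; 1]  R=[2]  → 3/2
val_4 [BBRR]  L=[0; 1]  R=[3/2; 2]  → 5/4
val_5 [BBRRB]  L=[0; 1; 5/4]  R=[3/2; 2]  → 11/8
val_6 [BBRRBR]  L=[0; 1; 5/4]  R=[11/8; 3/2; 2]  → 21/16
val_7 [BBRRBRR]  L=[0; 1; 5/4]  R=[21/16; 11/8; 3/2; 2]  → 41/32
val_8 [BBRRBRRB]  L=[0; 1; 5/4; 41/32]  R=[21/16; 11/8; 3/2; 2]  → 83/64
val_9 [BBRRBRRBR]  L=[0; 1; 5/4; 41/32]  R=[83/64; 21/16; 11/8; 3/2; 2]  → 165/128
val_10 [BBRRBRRBRB]  L=[0; 1; 5/4; 41/32; 165/128]  R=[83/64; 21/16; 11/8; 3/2; 2]  → 331/256
val_11 [BBRRBRRBRBB]  L=[0; 1; 5/4; 41/32; 165/128; 331/256]  R=[83/64; 21/16; 11/8; 3/2; 2]  → 663/512
val_12 [BBRRBRRBRBBR]  L=[0; 1; 5/4; 41/32; 165/128; 331/256]  R=[663/512; 83/64; 21/16; 11/8; 3/2; 2]  → 1325/1024
val_13 [BBRRBRRBRBBRB]  L=[0; 1; 5/4; 41/32; 165/128; 331/256; 1325/1024]  R=[663/512; 83/64; 21/16; 11/8; 3/2; 2]  → 2651/2048
val_14 [BBRRBRRBRBBRBR]  L=[0; 1; 5/4; 41/32; 165/128; 331/256; 1325/1024]  R=[2651/2048; 663/512; 83/64; 21/16; 11/8; 3/2; 2]  → 5301/4096

5301/4096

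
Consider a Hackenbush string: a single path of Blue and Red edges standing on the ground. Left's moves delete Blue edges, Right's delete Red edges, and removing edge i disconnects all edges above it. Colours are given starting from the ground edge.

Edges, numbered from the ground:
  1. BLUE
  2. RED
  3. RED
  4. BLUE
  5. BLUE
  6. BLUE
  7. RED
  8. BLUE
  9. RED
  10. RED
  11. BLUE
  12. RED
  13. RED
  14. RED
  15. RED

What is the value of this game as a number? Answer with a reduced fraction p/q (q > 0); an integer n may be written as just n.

7457/16384

Recurse on prefixes of the 15-edge string BLUE RED RED BLUE BLUE BLUE RED BLUE RED RED BLUE RED RED RED RED:
g_1 [B]  L=[0]  R=[none]  — 1
g_2 [BR]  L=[0]  R=[1]  — 1/2
g_3 [BRR]  L=[0]  R=[1/2,1]  — 1/4
g_4 [BRRB]  L=[0,1/4]  R=[1/2,1]  — 3/8
g_5 [BRRBB]  L=[0,1/4,3/8]  R=[1/2,1]  — 7/16
g_6 [BRRBBB]  L=[0,1/4,3/8,7/16]  R=[1/2,1]  — 15/32
g_7 [BRRBBBR]  L=[0,1/4,3/8,7/16]  R=[15/32,1/2,1]  — 29/64
g_8 [BRRBBBRB]  L=[0,1/4,3/8,7/16,29/64]  R=[15/32,1/2,1]  — 59/128
g_9 [BRRBBBRBR]  L=[0,1/4,3/8,7/16,29/64]  R=[59/128,15/32,1/2,1]  — 117/256
g_10 [BRRBBBRBRR]  L=[0,1/4,3/8,7/16,29/64]  R=[117/256,59/128,15/32,1/2,1]  — 233/512
g_11 [BRRBBBRBRRB]  L=[0,1/4,3/8,7/16,29/64,233/512]  R=[117/256,59/128,15/32,1/2,1]  — 467/1024
g_12 [BRRBBBRBRRBR]  L=[0,1/4,3/8,7/16,29/64,233/512]  R=[467/1024,117/256,59/128,15/32,1/2,1]  — 933/2048
g_13 [BRRBBBRBRRBRR]  L=[0,1/4,3/8,7/16,29/64,233/512]  R=[933/2048,467/1024,117/256,59/128,15/32,1/2,1]  — 1865/4096
g_14 [BRRBBBRBRRBRRR]  L=[0,1/4,3/8,7/16,29/64,233/512]  R=[1865/4096,933/2048,467/1024,117/256,59/128,15/32,1/2,1]  — 3729/8192
g_15 [BRRBBBRBRRBRRRR]  L=[0,1/4,3/8,7/16,29/64,233/512]  R=[3729/8192,1865/4096,933/2048,467/1024,117/256,59/128,15/32,1/2,1]  — 7457/16384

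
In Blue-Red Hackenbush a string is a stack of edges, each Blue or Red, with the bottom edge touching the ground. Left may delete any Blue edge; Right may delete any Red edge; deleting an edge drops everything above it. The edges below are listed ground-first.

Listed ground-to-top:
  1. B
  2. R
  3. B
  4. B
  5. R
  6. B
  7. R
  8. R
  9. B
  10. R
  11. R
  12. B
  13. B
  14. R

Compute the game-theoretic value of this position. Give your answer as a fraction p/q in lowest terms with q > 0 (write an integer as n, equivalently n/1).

6733/8192

Prefix values for B R B B R B R R B R R B B R via {L|R} + simplicity:
step 1: add B to get B; options L={ 0 } R={ none } = 1
step 2: add R to get BR; options L={ 0 } R={ 1 } = 1/2
step 3: add B to get BRB; options L={ 0; 1/2 } R={ 1 } = 3/4
step 4: add B to get BRBB; options L={ 0; 1/2; 3/4 } R={ 1 } = 7/8
step 5: add R to get BRBBR; options L={ 0; 1/2; 3/4 } R={ 7/8; 1 } = 13/16
step 6: add B to get BRBBRB; options L={ 0; 1/2; 3/4; 13/16 } R={ 7/8; 1 } = 27/32
step 7: add R to get BRBBRBR; options L={ 0; 1/2; 3/4; 13/16 } R={ 27/32; 7/8; 1 } = 53/64
step 8: add R to get BRBBRBRR; options L={ 0; 1/2; 3/4; 13/16 } R={ 53/64; 27/32; 7/8; 1 } = 105/128
step 9: add B to get BRBBRBRRB; options L={ 0; 1/2; 3/4; 13/16; 105/128 } R={ 53/64; 27/32; 7/8; 1 } = 211/256
step 10: add R to get BRBBRBRRBR; options L={ 0; 1/2; 3/4; 13/16; 105/128 } R={ 211/256; 53/64; 27/32; 7/8; 1 } = 421/512
step 11: add R to get BRBBRBRRBRR; options L={ 0; 1/2; 3/4; 13/16; 105/128 } R={ 421/512; 211/256; 53/64; 27/32; 7/8; 1 } = 841/1024
step 12: add B to get BRBBRBRRBRRB; options L={ 0; 1/2; 3/4; 13/16; 105/128; 841/1024 } R={ 421/512; 211/256; 53/64; 27/32; 7/8; 1 } = 1683/2048
step 13: add B to get BRBBRBRRBRRBB; options L={ 0; 1/2; 3/4; 13/16; 105/128; 841/1024; 1683/2048 } R={ 421/512; 211/256; 53/64; 27/32; 7/8; 1 } = 3367/4096
step 14: add R to get BRBBRBRRBRRBBR; options L={ 0; 1/2; 3/4; 13/16; 105/128; 841/1024; 1683/2048 } R={ 3367/4096; 421/512; 211/256; 53/64; 27/32; 7/8; 1 } = 6733/8192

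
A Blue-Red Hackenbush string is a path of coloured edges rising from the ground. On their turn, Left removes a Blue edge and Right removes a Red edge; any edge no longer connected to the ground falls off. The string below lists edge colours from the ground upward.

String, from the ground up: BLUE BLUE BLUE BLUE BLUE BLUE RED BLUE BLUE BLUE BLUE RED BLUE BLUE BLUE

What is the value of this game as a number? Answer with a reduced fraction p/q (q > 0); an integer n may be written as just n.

G(B) = { 0 | — } → 1
G(BB) = { 0, 1 | — } → 2
G(BBB) = { 0, 1, 2 | — } → 3
G(BBBB) = { 0, 1, 2, 3 | — } → 4
G(BBBBB) = { 0, 1, 2, 3, 4 | — } → 5
G(BBBBBB) = { 0, 1, 2, 3, 4, 5 | — } → 6
G(BBBBBBR) = { 0, 1, 2, 3, 4, 5 | 6 } → 11/2
G(BBBBBBRB) = { 0, 1, 2, 3, 4, 5, 11/2 | 6 } → 23/4
G(BBBBBBRBB) = { 0, 1, 2, 3, 4, 5, 11/2, 23/4 | 6 } → 47/8
G(BBBBBBRBBB) = { 0, 1, 2, 3, 4, 5, 11/2, 23/4, 47/8 | 6 } → 95/16
G(BBBBBBRBBBB) = { 0, 1, 2, 3, 4, 5, 11/2, 23/4, 47/8, 95/16 | 6 } → 191/32
G(BBBBBBRBBBBR) = { 0, 1, 2, 3, 4, 5, 11/2, 23/4, 47/8, 95/16 | 191/32, 6 } → 381/64
G(BBBBBBRBBBBRB) = { 0, 1, 2, 3, 4, 5, 11/2, 23/4, 47/8, 95/16, 381/64 | 191/32, 6 } → 763/128
G(BBBBBBRBBBBRBB) = { 0, 1, 2, 3, 4, 5, 11/2, 23/4, 47/8, 95/16, 381/64, 763/128 | 191/32, 6 } → 1527/256
G(BBBBBBRBBBBRBBB) = { 0, 1, 2, 3, 4, 5, 11/2, 23/4, 47/8, 95/16, 381/64, 763/128, 1527/256 | 191/32, 6 } → 3055/512

3055/512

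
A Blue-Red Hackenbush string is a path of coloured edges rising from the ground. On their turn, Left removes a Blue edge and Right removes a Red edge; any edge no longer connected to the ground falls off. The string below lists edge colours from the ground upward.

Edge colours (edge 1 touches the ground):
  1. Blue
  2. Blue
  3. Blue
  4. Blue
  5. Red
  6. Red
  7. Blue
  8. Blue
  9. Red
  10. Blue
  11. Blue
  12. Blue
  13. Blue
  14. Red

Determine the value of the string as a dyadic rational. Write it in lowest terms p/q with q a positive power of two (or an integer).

3517/1024

g_1 [B]  L=[0]  R=[(no moves)]  → 1
g_2 [BB]  L=[0, 1]  R=[(no moves)]  → 2
g_3 [BBB]  L=[0, 1, 2]  R=[(no moves)]  → 3
g_4 [BBBB]  L=[0, 1, 2, 3]  R=[(no moves)]  → 4
g_5 [BBBBR]  L=[0, 1, 2, 3]  R=[4]  → 7/2
g_6 [BBBBRR]  L=[0, 1, 2, 3]  R=[7/2, 4]  → 13/4
g_7 [BBBBRRB]  L=[0, 1, 2, 3, 13/4]  R=[7/2, 4]  → 27/8
g_8 [BBBBRRBB]  L=[0, 1, 2, 3, 13/4, 27/8]  R=[7/2, 4]  → 55/16
g_9 [BBBBRRBBR]  L=[0, 1, 2, 3, 13/4, 27/8]  R=[55/16, 7/2, 4]  → 109/32
g_10 [BBBBRRBBRB]  L=[0, 1, 2, 3, 13/4, 27/8, 109/32]  R=[55/16, 7/2, 4]  → 219/64
g_11 [BBBBRRBBRBB]  L=[0, 1, 2, 3, 13/4, 27/8, 109/32, 219/64]  R=[55/16, 7/2, 4]  → 439/128
g_12 [BBBBRRBBRBBB]  L=[0, 1, 2, 3, 13/4, 27/8, 109/32, 219/64, 439/128]  R=[55/16, 7/2, 4]  → 879/256
g_13 [BBBBRRBBRBBBB]  L=[0, 1, 2, 3, 13/4, 27/8, 109/32, 219/64, 439/128, 879/256]  R=[55/16, 7/2, 4]  → 1759/512
g_14 [BBBBRRBBRBBBBR]  L=[0, 1, 2, 3, 13/4, 27/8, 109/32, 219/64, 439/128, 879/256]  R=[1759/512, 55/16, 7/2, 4]  → 3517/1024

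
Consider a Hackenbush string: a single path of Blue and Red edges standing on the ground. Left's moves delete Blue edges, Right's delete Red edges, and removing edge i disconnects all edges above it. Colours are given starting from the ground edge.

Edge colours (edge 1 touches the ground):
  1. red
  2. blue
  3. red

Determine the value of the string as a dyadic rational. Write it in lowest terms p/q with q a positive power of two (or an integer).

Build val(s[:k]) for k = 1..3, string s = red blue red.
val_1 [r]  L=[]  R=[0]  => -1
val_2 [rb]  L=[-1]  R=[0]  => -1/2
val_3 [rbr]  L=[-1]  R=[-1/2, 0]  => -3/4

-3/4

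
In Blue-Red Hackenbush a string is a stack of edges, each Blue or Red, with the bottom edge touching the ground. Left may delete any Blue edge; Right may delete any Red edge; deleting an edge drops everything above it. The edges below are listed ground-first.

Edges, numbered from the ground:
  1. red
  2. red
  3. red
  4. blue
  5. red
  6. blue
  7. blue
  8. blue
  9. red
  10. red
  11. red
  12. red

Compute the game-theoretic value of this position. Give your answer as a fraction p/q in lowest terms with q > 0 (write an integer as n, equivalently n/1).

Prefix values for red red red blue red blue blue blue red red red red via {L|R} + simplicity:
1 of 12 · r · max L −∞ · min R 0 gives -1
2 of 12 · rr · max L −∞ · min R -1 gives -2
3 of 12 · rrr · max L −∞ · min R -2 gives -3
4 of 12 · rrrb · max L -3 · min R -2 gives -5/2
5 of 12 · rrrbr · max L -3 · min R -5/2 gives -11/4
6 of 12 · rrrbrb · max L -11/4 · min R -5/2 gives -21/8
7 of 12 · rrrbrbb · max L -21/8 · min R -5/2 gives -41/16
8 of 12 · rrrbrbbb · max L -41/16 · min R -5/2 gives -81/32
9 of 12 · rrrbrbbbr · max L -41/16 · min R -81/32 gives -163/64
10 of 12 · rrrbrbbbrr · max L -41/16 · min R -163/64 gives -327/128
11 of 12 · rrrbrbbbrrr · max L -41/16 · min R -327/128 gives -655/256
12 of 12 · rrrbrbbbrrrr · max L -41/16 · min R -655/256 gives -1311/512

-1311/512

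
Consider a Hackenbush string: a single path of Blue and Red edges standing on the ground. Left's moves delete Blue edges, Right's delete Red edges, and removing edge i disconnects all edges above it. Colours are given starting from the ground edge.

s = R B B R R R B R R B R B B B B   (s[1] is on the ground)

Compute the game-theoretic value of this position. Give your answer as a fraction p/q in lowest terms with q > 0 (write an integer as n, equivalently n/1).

-7585/16384

Prefix values for R B B R R R B R R B R B B B B via {L|R} + simplicity:
value(R) = { — | 0 } — -1
value(RB) = { -1 | 0 } — -1/2
value(RBB) = { -1, -1/2 | 0 } — -1/4
value(RBBR) = { -1, -1/2 | -1/4, 0 } — -3/8
value(RBBRR) = { -1, -1/2 | -3/8, -1/4, 0 } — -7/16
value(RBBRRR) = { -1, -1/2 | -7/16, -3/8, -1/4, 0 } — -15/32
value(RBBRRRB) = { -1, -1/2, -15/32 | -7/16, -3/8, -1/4, 0 } — -29/64
value(RBBRRRBR) = { -1, -1/2, -15/32 | -29/64, -7/16, -3/8, -1/4, 0 } — -59/128
value(RBBRRRBRR) = { -1, -1/2, -15/32 | -59/128, -29/64, -7/16, -3/8, -1/4, 0 } — -119/256
value(RBBRRRBRRB) = { -1, -1/2, -15/32, -119/256 | -59/128, -29/64, -7/16, -3/8, -1/4, 0 } — -237/512
value(RBBRRRBRRBR) = { -1, -1/2, -15/32, -119/256 | -237/512, -59/128, -29/64, -7/16, -3/8, -1/4, 0 } — -475/1024
value(RBBRRRBRRBRB) = { -1, -1/2, -15/32, -119/256, -475/1024 | -237/512, -59/128, -29/64, -7/16, -3/8, -1/4, 0 } — -949/2048
value(RBBRRRBRRBRBB) = { -1, -1/2, -15/32, -119/256, -475/1024, -949/2048 | -237/512, -59/128, -29/64, -7/16, -3/8, -1/4, 0 } — -1897/4096
value(RBBRRRBRRBRBBB) = { -1, -1/2, -15/32, -119/256, -475/1024, -949/2048, -1897/4096 | -237/512, -59/128, -29/64, -7/16, -3/8, -1/4, 0 } — -3793/8192
value(RBBRRRBRRBRBBBB) = { -1, -1/2, -15/32, -119/256, -475/1024, -949/2048, -1897/4096, -3793/8192 | -237/512, -59/128, -29/64, -7/16, -3/8, -1/4, 0 } — -7585/16384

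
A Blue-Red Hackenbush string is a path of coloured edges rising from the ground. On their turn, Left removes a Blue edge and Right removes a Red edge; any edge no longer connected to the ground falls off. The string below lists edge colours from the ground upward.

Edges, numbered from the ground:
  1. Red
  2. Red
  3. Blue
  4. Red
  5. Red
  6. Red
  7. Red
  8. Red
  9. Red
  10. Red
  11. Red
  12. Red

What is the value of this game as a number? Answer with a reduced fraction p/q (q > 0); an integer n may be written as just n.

Recurse on prefixes of the 12-edge string Red Red Blue Red Red Red Red Red Red Red Red Red:
val_1 [R]  L=[—]  R=[0]  => -1
val_2 [RR]  L=[—]  R=[-1,0]  => -2
val_3 [RRB]  L=[-2]  R=[-1,0]  => -3/2
val_4 [RRBR]  L=[-2]  R=[-3/2,-1,0]  => -7/4
val_5 [RRBRR]  L=[-2]  R=[-7/4,-3/2,-1,0]  => -15/8
val_6 [RRBRRR]  L=[-2]  R=[-15/8,-7/4,-3/2,-1,0]  => -31/16
val_7 [RRBRRRR]  L=[-2]  R=[-31/16,-15/8,-7/4,-3/2,-1,0]  => -63/32
val_8 [RRBRRRRR]  L=[-2]  R=[-63/32,-31/16,-15/8,-7/4,-3/2,-1,0]  => -127/64
val_9 [RRBRRRRRR]  L=[-2]  R=[-127/64,-63/32,-31/16,-15/8,-7/4,-3/2,-1,0]  => -255/128
val_10 [RRBRRRRRRR]  L=[-2]  R=[-255/128,-127/64,-63/32,-31/16,-15/8,-7/4,-3/2,-1,0]  => -511/256
val_11 [RRBRRRRRRRR]  L=[-2]  R=[-511/256,-255/128,-127/64,-63/32,-31/16,-15/8,-7/4,-3/2,-1,0]  => -1023/512
val_12 [RRBRRRRRRRRR]  L=[-2]  R=[-1023/512,-511/256,-255/128,-127/64,-63/32,-31/16,-15/8,-7/4,-3/2,-1,0]  => -2047/1024

-2047/1024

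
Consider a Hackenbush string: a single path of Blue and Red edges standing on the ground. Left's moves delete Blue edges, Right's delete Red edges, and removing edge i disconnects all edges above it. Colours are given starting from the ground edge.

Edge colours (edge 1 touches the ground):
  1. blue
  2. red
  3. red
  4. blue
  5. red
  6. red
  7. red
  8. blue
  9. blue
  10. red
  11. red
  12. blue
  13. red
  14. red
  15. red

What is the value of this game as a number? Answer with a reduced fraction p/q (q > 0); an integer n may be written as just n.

4497/16384

step 1: add blue to get b; options L={ 0 } R={ none } — 1
step 2: add red to get br; options L={ 0 } R={ 1 } — 1/2
step 3: add red to get brr; options L={ 0 } R={ 1/2,1 } — 1/4
step 4: add blue to get brrb; options L={ 0,1/4 } R={ 1/2,1 } — 3/8
step 5: add red to get brrbr; options L={ 0,1/4 } R={ 3/8,1/2,1 } — 5/16
step 6: add red to get brrbrr; options L={ 0,1/4 } R={ 5/16,3/8,1/2,1 } — 9/32
step 7: add red to get brrbrrr; options L={ 0,1/4 } R={ 9/32,5/16,3/8,1/2,1 } — 17/64
step 8: add blue to get brrbrrrb; options L={ 0,1/4,17/64 } R={ 9/32,5/16,3/8,1/2,1 } — 35/128
step 9: add blue to get brrbrrrbb; options L={ 0,1/4,17/64,35/128 } R={ 9/32,5/16,3/8,1/2,1 } — 71/256
step 10: add red to get brrbrrrbbr; options L={ 0,1/4,17/64,35/128 } R={ 71/256,9/32,5/16,3/8,1/2,1 } — 141/512
step 11: add red to get brrbrrrbbrr; options L={ 0,1/4,17/64,35/128 } R={ 141/512,71/256,9/32,5/16,3/8,1/2,1 } — 281/1024
step 12: add blue to get brrbrrrbbrrb; options L={ 0,1/4,17/64,35/128,281/1024 } R={ 141/512,71/256,9/32,5/16,3/8,1/2,1 } — 563/2048
step 13: add red to get brrbrrrbbrrbr; options L={ 0,1/4,17/64,35/128,281/1024 } R={ 563/2048,141/512,71/256,9/32,5/16,3/8,1/2,1 } — 1125/4096
step 14: add red to get brrbrrrbbrrbrr; options L={ 0,1/4,17/64,35/128,281/1024 } R={ 1125/4096,563/2048,141/512,71/256,9/32,5/16,3/8,1/2,1 } — 2249/8192
step 15: add red to get brrbrrrbbrrbrrr; options L={ 0,1/4,17/64,35/128,281/1024 } R={ 2249/8192,1125/4096,563/2048,141/512,71/256,9/32,5/16,3/8,1/2,1 } — 4497/16384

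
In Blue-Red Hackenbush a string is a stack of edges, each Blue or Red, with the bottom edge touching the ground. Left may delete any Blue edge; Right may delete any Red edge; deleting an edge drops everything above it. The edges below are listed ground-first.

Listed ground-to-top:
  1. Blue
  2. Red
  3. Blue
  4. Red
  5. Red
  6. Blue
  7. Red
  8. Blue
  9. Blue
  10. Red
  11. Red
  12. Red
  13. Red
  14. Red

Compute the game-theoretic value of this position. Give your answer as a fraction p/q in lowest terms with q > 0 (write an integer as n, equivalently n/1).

4801/8192

Build val(s[:k]) for k = 1..14, string s = Blue Red Blue Red Red Blue Red Blue Blue Red Red Red Red Red.
edge 1 of 14 (Blue): { 0 | · } = 1
edge 2 of 14 (Red): { 0 | 1 } = 1/2
edge 3 of 14 (Blue): { 0, 1/2 | 1 } = 3/4
edge 4 of 14 (Red): { 0, 1/2 | 3/4, 1 } = 5/8
edge 5 of 14 (Red): { 0, 1/2 | 5/8, 3/4, 1 } = 9/16
edge 6 of 14 (Blue): { 0, 1/2, 9/16 | 5/8, 3/4, 1 } = 19/32
edge 7 of 14 (Red): { 0, 1/2, 9/16 | 19/32, 5/8, 3/4, 1 } = 37/64
edge 8 of 14 (Blue): { 0, 1/2, 9/16, 37/64 | 19/32, 5/8, 3/4, 1 } = 75/128
edge 9 of 14 (Blue): { 0, 1/2, 9/16, 37/64, 75/128 | 19/32, 5/8, 3/4, 1 } = 151/256
edge 10 of 14 (Red): { 0, 1/2, 9/16, 37/64, 75/128 | 151/256, 19/32, 5/8, 3/4, 1 } = 301/512
edge 11 of 14 (Red): { 0, 1/2, 9/16, 37/64, 75/128 | 301/512, 151/256, 19/32, 5/8, 3/4, 1 } = 601/1024
edge 12 of 14 (Red): { 0, 1/2, 9/16, 37/64, 75/128 | 601/1024, 301/512, 151/256, 19/32, 5/8, 3/4, 1 } = 1201/2048
edge 13 of 14 (Red): { 0, 1/2, 9/16, 37/64, 75/128 | 1201/2048, 601/1024, 301/512, 151/256, 19/32, 5/8, 3/4, 1 } = 2401/4096
edge 14 of 14 (Red): { 0, 1/2, 9/16, 37/64, 75/128 | 2401/4096, 1201/2048, 601/1024, 301/512, 151/256, 19/32, 5/8, 3/4, 1 } = 4801/8192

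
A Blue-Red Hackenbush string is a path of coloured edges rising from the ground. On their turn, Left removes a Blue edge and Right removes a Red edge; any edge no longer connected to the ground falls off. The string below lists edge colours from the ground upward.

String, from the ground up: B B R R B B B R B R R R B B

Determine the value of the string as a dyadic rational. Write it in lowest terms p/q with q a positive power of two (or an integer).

Recurse on prefixes of the 14-edge string B B R R B B B R B R R R B B:
value(B) = { 0 | (no moves) } gives 1
value(BB) = { 0,1 | (no moves) } gives 2
value(BBR) = { 0,1 | 2 } gives 3/2
value(BBRR) = { 0,1 | 3/2,2 } gives 5/4
value(BBRRB) = { 0,1,5/4 | 3/2,2 } gives 11/8
value(BBRRBB) = { 0,1,5/4,11/8 | 3/2,2 } gives 23/16
value(BBRRBBB) = { 0,1,5/4,11/8,23/16 | 3/2,2 } gives 47/32
value(BBRRBBBR) = { 0,1,5/4,11/8,23/16 | 47/32,3/2,2 } gives 93/64
value(BBRRBBBRB) = { 0,1,5/4,11/8,23/16,93/64 | 47/32,3/2,2 } gives 187/128
value(BBRRBBBRBR) = { 0,1,5/4,11/8,23/16,93/64 | 187/128,47/32,3/2,2 } gives 373/256
value(BBRRBBBRBRR) = { 0,1,5/4,11/8,23/16,93/64 | 373/256,187/128,47/32,3/2,2 } gives 745/512
value(BBRRBBBRBRRR) = { 0,1,5/4,11/8,23/16,93/64 | 745/512,373/256,187/128,47/32,3/2,2 } gives 1489/1024
value(BBRRBBBRBRRRB) = { 0,1,5/4,11/8,23/16,93/64,1489/1024 | 745/512,373/256,187/128,47/32,3/2,2 } gives 2979/2048
value(BBRRBBBRBRRRBB) = { 0,1,5/4,11/8,23/16,93/64,1489/1024,2979/2048 | 745/512,373/256,187/128,47/32,3/2,2 } gives 5959/4096

5959/4096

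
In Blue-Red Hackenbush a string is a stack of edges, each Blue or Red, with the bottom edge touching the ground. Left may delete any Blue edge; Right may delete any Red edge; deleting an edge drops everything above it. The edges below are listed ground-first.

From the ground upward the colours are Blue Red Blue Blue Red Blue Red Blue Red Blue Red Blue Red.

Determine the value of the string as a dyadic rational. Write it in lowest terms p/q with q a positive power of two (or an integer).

Build g(s[:k]) for k = 1..13, string s = Blue Red Blue Blue Red Blue Red Blue Red Blue Red Blue Red.
g_1 [B]  L=[0]  R=[—]  = 1
g_2 [BR]  L=[0]  R=[1]  = 1/2
g_3 [BRB]  L=[0,1/2]  R=[1]  = 3/4
g_4 [BRBB]  L=[0,1/2,3/4]  R=[1]  = 7/8
g_5 [BRBBR]  L=[0,1/2,3/4]  R=[7/8,1]  = 13/16
g_6 [BRBBRB]  L=[0,1/2,3/4,13/16]  R=[7/8,1]  = 27/32
g_7 [BRBBRBR]  L=[0,1/2,3/4,13/16]  R=[27/32,7/8,1]  = 53/64
g_8 [BRBBRBRB]  L=[0,1/2,3/4,13/16,53/64]  R=[27/32,7/8,1]  = 107/128
g_9 [BRBBRBRBR]  L=[0,1/2,3/4,13/16,53/64]  R=[107/128,27/32,7/8,1]  = 213/256
g_10 [BRBBRBRBRB]  L=[0,1/2,3/4,13/16,53/64,213/256]  R=[107/128,27/32,7/8,1]  = 427/512
g_11 [BRBBRBRBRBR]  L=[0,1/2,3/4,13/16,53/64,213/256]  R=[427/512,107/128,27/32,7/8,1]  = 853/1024
g_12 [BRBBRBRBRBRB]  L=[0,1/2,3/4,13/16,53/64,213/256,853/1024]  R=[427/512,107/128,27/32,7/8,1]  = 1707/2048
g_13 [BRBBRBRBRBRBR]  L=[0,1/2,3/4,13/16,53/64,213/256,853/1024]  R=[1707/2048,427/512,107/128,27/32,7/8,1]  = 3413/4096

3413/4096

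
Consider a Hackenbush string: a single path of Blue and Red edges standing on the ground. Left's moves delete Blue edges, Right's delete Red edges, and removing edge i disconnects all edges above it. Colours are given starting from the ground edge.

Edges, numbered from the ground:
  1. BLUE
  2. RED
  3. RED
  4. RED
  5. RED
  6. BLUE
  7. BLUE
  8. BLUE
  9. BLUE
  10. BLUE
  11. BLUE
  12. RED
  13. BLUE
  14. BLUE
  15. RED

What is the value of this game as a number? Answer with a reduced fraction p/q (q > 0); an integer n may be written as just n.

Build G(s[:k]) for k = 1..15, string s = BLUE RED RED RED RED BLUE BLUE BLUE BLUE BLUE BLUE RED BLUE BLUE RED.
G(B) = { 0 | — } -> 1
G(BR) = { 0 | 1 } -> 1/2
G(BRR) = { 0 | 1/2; 1 } -> 1/4
G(BRRR) = { 0 | 1/4; 1/2; 1 } -> 1/8
G(BRRRR) = { 0 | 1/8; 1/4; 1/2; 1 } -> 1/16
G(BRRRRB) = { 0; 1/16 | 1/8; 1/4; 1/2; 1 } -> 3/32
G(BRRRRBB) = { 0; 1/16; 3/32 | 1/8; 1/4; 1/2; 1 } -> 7/64
G(BRRRRBBB) = { 0; 1/16; 3/32; 7/64 | 1/8; 1/4; 1/2; 1 } -> 15/128
G(BRRRRBBBB) = { 0; 1/16; 3/32; 7/64; 15/128 | 1/8; 1/4; 1/2; 1 } -> 31/256
G(BRRRRBBBBB) = { 0; 1/16; 3/32; 7/64; 15/128; 31/256 | 1/8; 1/4; 1/2; 1 } -> 63/512
G(BRRRRBBBBBB) = { 0; 1/16; 3/32; 7/64; 15/128; 31/256; 63/512 | 1/8; 1/4; 1/2; 1 } -> 127/1024
G(BRRRRBBBBBBR) = { 0; 1/16; 3/32; 7/64; 15/128; 31/256; 63/512 | 127/1024; 1/8; 1/4; 1/2; 1 } -> 253/2048
G(BRRRRBBBBBBRB) = { 0; 1/16; 3/32; 7/64; 15/128; 31/256; 63/512; 253/2048 | 127/1024; 1/8; 1/4; 1/2; 1 } -> 507/4096
G(BRRRRBBBBBBRBB) = { 0; 1/16; 3/32; 7/64; 15/128; 31/256; 63/512; 253/2048; 507/4096 | 127/1024; 1/8; 1/4; 1/2; 1 } -> 1015/8192
G(BRRRRBBBBBBRBBR) = { 0; 1/16; 3/32; 7/64; 15/128; 31/256; 63/512; 253/2048; 507/4096 | 1015/8192; 127/1024; 1/8; 1/4; 1/2; 1 } -> 2029/16384

2029/16384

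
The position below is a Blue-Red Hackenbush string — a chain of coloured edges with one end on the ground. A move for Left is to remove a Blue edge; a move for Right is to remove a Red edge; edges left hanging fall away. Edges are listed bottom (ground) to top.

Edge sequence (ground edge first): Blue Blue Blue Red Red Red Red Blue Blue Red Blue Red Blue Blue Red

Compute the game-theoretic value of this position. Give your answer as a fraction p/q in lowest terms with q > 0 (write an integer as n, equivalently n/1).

Build g(s[:k]) for k = 1..15, string s = Blue Blue Blue Red Red Red Red Blue Blue Red Blue Red Blue Blue Red.
edge 1 of 15 (Blue): { 0 | (no moves) } = 1
edge 2 of 15 (Blue): { 0, 1 | (no moves) } = 2
edge 3 of 15 (Blue): { 0, 1, 2 | (no moves) } = 3
edge 4 of 15 (Red): { 0, 1, 2 | 3 } = 5/2
edge 5 of 15 (Red): { 0, 1, 2 | 5/2, 3 } = 9/4
edge 6 of 15 (Red): { 0, 1, 2 | 9/4, 5/2, 3 } = 17/8
edge 7 of 15 (Red): { 0, 1, 2 | 17/8, 9/4, 5/2, 3 } = 33/16
edge 8 of 15 (Blue): { 0, 1, 2, 33/16 | 17/8, 9/4, 5/2, 3 } = 67/32
edge 9 of 15 (Blue): { 0, 1, 2, 33/16, 67/32 | 17/8, 9/4, 5/2, 3 } = 135/64
edge 10 of 15 (Red): { 0, 1, 2, 33/16, 67/32 | 135/64, 17/8, 9/4, 5/2, 3 } = 269/128
edge 11 of 15 (Blue): { 0, 1, 2, 33/16, 67/32, 269/128 | 135/64, 17/8, 9/4, 5/2, 3 } = 539/256
edge 12 of 15 (Red): { 0, 1, 2, 33/16, 67/32, 269/128 | 539/256, 135/64, 17/8, 9/4, 5/2, 3 } = 1077/512
edge 13 of 15 (Blue): { 0, 1, 2, 33/16, 67/32, 269/128, 1077/512 | 539/256, 135/64, 17/8, 9/4, 5/2, 3 } = 2155/1024
edge 14 of 15 (Blue): { 0, 1, 2, 33/16, 67/32, 269/128, 1077/512, 2155/1024 | 539/256, 135/64, 17/8, 9/4, 5/2, 3 } = 4311/2048
edge 15 of 15 (Red): { 0, 1, 2, 33/16, 67/32, 269/128, 1077/512, 2155/1024 | 4311/2048, 539/256, 135/64, 17/8, 9/4, 5/2, 3 } = 8621/4096

8621/4096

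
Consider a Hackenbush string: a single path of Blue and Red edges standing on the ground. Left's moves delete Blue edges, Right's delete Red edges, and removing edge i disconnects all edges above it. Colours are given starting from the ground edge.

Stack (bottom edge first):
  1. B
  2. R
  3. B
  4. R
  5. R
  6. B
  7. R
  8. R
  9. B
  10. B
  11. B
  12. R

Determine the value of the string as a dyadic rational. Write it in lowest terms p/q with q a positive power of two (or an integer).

1181/2048

edge 1 of 12 (B): { 0 | none } — 1
edge 2 of 12 (R): { 0 | 1 } — 1/2
edge 3 of 12 (B): { 0, 1/2 | 1 } — 3/4
edge 4 of 12 (R): { 0, 1/2 | 3/4, 1 } — 5/8
edge 5 of 12 (R): { 0, 1/2 | 5/8, 3/4, 1 } — 9/16
edge 6 of 12 (B): { 0, 1/2, 9/16 | 5/8, 3/4, 1 } — 19/32
edge 7 of 12 (R): { 0, 1/2, 9/16 | 19/32, 5/8, 3/4, 1 } — 37/64
edge 8 of 12 (R): { 0, 1/2, 9/16 | 37/64, 19/32, 5/8, 3/4, 1 } — 73/128
edge 9 of 12 (B): { 0, 1/2, 9/16, 73/128 | 37/64, 19/32, 5/8, 3/4, 1 } — 147/256
edge 10 of 12 (B): { 0, 1/2, 9/16, 73/128, 147/256 | 37/64, 19/32, 5/8, 3/4, 1 } — 295/512
edge 11 of 12 (B): { 0, 1/2, 9/16, 73/128, 147/256, 295/512 | 37/64, 19/32, 5/8, 3/4, 1 } — 591/1024
edge 12 of 12 (R): { 0, 1/2, 9/16, 73/128, 147/256, 295/512 | 591/1024, 37/64, 19/32, 5/8, 3/4, 1 } — 1181/2048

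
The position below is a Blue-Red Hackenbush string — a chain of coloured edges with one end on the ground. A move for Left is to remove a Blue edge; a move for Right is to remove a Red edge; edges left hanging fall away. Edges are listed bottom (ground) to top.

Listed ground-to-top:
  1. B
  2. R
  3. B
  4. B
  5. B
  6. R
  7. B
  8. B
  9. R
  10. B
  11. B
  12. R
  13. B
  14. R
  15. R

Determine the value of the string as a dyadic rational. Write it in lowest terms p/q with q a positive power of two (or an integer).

B: Left { 0 }, Right {  } -> simplest 1
BR: Left { 0 }, Right { 1 } -> simplest 1/2
BRB: Left { 0 1/2 }, Right { 1 } -> simplest 3/4
BRBB: Left { 0 1/2 3/4 }, Right { 1 } -> simplest 7/8
BRBBB: Left { 0 1/2 3/4 7/8 }, Right { 1 } -> simplest 15/16
BRBBBR: Left { 0 1/2 3/4 7/8 }, Right { 15/16 1 } -> simplest 29/32
BRBBBRB: Left { 0 1/2 3/4 7/8 29/32 }, Right { 15/16 1 } -> simplest 59/64
BRBBBRBB: Left { 0 1/2 3/4 7/8 29/32 59/64 }, Right { 15/16 1 } -> simplest 119/128
BRBBBRBBR: Left { 0 1/2 3/4 7/8 29/32 59/64 }, Right { 119/128 15/16 1 } -> simplest 237/256
BRBBBRBBRB: Left { 0 1/2 3/4 7/8 29/32 59/64 237/256 }, Right { 119/128 15/16 1 } -> simplest 475/512
BRBBBRBBRBB: Left { 0 1/2 3/4 7/8 29/32 59/64 237/256 475/512 }, Right { 119/128 15/16 1 } -> simplest 951/1024
BRBBBRBBRBBR: Left { 0 1/2 3/4 7/8 29/32 59/64 237/256 475/512 }, Right { 951/1024 119/128 15/16 1 } -> simplest 1901/2048
BRBBBRBBRBBRB: Left { 0 1/2 3/4 7/8 29/32 59/64 237/256 475/512 1901/2048 }, Right { 951/1024 119/128 15/16 1 } -> simplest 3803/4096
BRBBBRBBRBBRBR: Left { 0 1/2 3/4 7/8 29/32 59/64 237/256 475/512 1901/2048 }, Right { 3803/4096 951/1024 119/128 15/16 1 } -> simplest 7605/8192
BRBBBRBBRBBRBRR: Left { 0 1/2 3/4 7/8 29/32 59/64 237/256 475/512 1901/2048 }, Right { 7605/8192 3803/4096 951/1024 119/128 15/16 1 } -> simplest 15209/16384

15209/16384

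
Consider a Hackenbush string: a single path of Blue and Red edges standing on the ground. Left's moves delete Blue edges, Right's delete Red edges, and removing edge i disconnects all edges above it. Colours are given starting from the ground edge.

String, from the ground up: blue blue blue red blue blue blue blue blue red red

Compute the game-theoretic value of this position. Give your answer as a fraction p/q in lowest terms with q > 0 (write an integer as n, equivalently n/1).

Build G(s[:k]) for k = 1..11, string s = blue blue blue red blue blue blue blue blue red red.
b: Left { 0 }, Right {  } ⇒ simplest 1
bb: Left { 0 1 }, Right {  } ⇒ simplest 2
bbb: Left { 0 1 2 }, Right {  } ⇒ simplest 3
bbbr: Left { 0 1 2 }, Right { 3 } ⇒ simplest 5/2
bbbrb: Left { 0 1 2 5/2 }, Right { 3 } ⇒ simplest 11/4
bbbrbb: Left { 0 1 2 5/2 11/4 }, Right { 3 } ⇒ simplest 23/8
bbbrbbb: Left { 0 1 2 5/2 11/4 23/8 }, Right { 3 } ⇒ simplest 47/16
bbbrbbbb: Left { 0 1 2 5/2 11/4 23/8 47/16 }, Right { 3 } ⇒ simplest 95/32
bbbrbbbbb: Left { 0 1 2 5/2 11/4 23/8 47/16 95/32 }, Right { 3 } ⇒ simplest 191/64
bbbrbbbbbr: Left { 0 1 2 5/2 11/4 23/8 47/16 95/32 }, Right { 191/64 3 } ⇒ simplest 381/128
bbbrbbbbbrr: Left { 0 1 2 5/2 11/4 23/8 47/16 95/32 }, Right { 381/128 191/64 3 } ⇒ simplest 761/256

761/256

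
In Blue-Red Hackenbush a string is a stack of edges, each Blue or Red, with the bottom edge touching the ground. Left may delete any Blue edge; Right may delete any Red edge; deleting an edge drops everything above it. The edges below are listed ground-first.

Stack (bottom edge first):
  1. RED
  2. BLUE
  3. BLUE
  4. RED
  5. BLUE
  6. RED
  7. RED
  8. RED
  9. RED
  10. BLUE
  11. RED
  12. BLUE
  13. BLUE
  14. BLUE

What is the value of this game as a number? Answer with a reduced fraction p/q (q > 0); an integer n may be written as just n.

Build g(s[:k]) for k = 1..14, string s = RED BLUE BLUE RED BLUE RED RED RED RED BLUE RED BLUE BLUE BLUE.
g_1 [R]  L=[∅]  R=[0]  gives -1
g_2 [RB]  L=[-1]  R=[0]  gives -1/2
g_3 [RBB]  L=[-1; -1/2]  R=[0]  gives -1/4
g_4 [RBBR]  L=[-1; -1/2]  R=[-1/4; 0]  gives -3/8
g_5 [RBBRB]  L=[-1; -1/2; -3/8]  R=[-1/4; 0]  gives -5/16
g_6 [RBBRBR]  L=[-1; -1/2; -3/8]  R=[-5/16; -1/4; 0]  gives -11/32
g_7 [RBBRBRR]  L=[-1; -1/2; -3/8]  R=[-11/32; -5/16; -1/4; 0]  gives -23/64
g_8 [RBBRBRRR]  L=[-1; -1/2; -3/8]  R=[-23/64; -11/32; -5/16; -1/4; 0]  gives -47/128
g_9 [RBBRBRRRR]  L=[-1; -1/2; -3/8]  R=[-47/128; -23/64; -11/32; -5/16; -1/4; 0]  gives -95/256
g_10 [RBBRBRRRRB]  L=[-1; -1/2; -3/8; -95/256]  R=[-47/128; -23/64; -11/32; -5/16; -1/4; 0]  gives -189/512
g_11 [RBBRBRRRRBR]  L=[-1; -1/2; -3/8; -95/256]  R=[-189/512; -47/128; -23/64; -11/32; -5/16; -1/4; 0]  gives -379/1024
g_12 [RBBRBRRRRBRB]  L=[-1; -1/2; -3/8; -95/256; -379/1024]  R=[-189/512; -47/128; -23/64; -11/32; -5/16; -1/4; 0]  gives -757/2048
g_13 [RBBRBRRRRBRBB]  L=[-1; -1/2; -3/8; -95/256; -379/1024; -757/2048]  R=[-189/512; -47/128; -23/64; -11/32; -5/16; -1/4; 0]  gives -1513/4096
g_14 [RBBRBRRRRBRBBB]  L=[-1; -1/2; -3/8; -95/256; -379/1024; -757/2048; -1513/4096]  R=[-189/512; -47/128; -23/64; -11/32; -5/16; -1/4; 0]  gives -3025/8192

-3025/8192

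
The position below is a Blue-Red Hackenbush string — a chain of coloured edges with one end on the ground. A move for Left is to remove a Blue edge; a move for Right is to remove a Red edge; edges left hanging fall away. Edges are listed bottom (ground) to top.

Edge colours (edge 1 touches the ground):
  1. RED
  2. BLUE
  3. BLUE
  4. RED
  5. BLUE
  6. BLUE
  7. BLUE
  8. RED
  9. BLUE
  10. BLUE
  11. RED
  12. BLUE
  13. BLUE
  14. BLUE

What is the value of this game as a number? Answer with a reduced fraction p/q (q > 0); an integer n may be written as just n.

-2193/8192

step 1: add RED to get R; options L={ (no moves) } R={ 0 } -> -1
step 2: add BLUE to get RB; options L={ -1 } R={ 0 } -> -1/2
step 3: add BLUE to get RBB; options L={ -1; -1/2 } R={ 0 } -> -1/4
step 4: add RED to get RBBR; options L={ -1; -1/2 } R={ -1/4; 0 } -> -3/8
step 5: add BLUE to get RBBRB; options L={ -1; -1/2; -3/8 } R={ -1/4; 0 } -> -5/16
step 6: add BLUE to get RBBRBB; options L={ -1; -1/2; -3/8; -5/16 } R={ -1/4; 0 } -> -9/32
step 7: add BLUE to get RBBRBBB; options L={ -1; -1/2; -3/8; -5/16; -9/32 } R={ -1/4; 0 } -> -17/64
step 8: add RED to get RBBRBBBR; options L={ -1; -1/2; -3/8; -5/16; -9/32 } R={ -17/64; -1/4; 0 } -> -35/128
step 9: add BLUE to get RBBRBBBRB; options L={ -1; -1/2; -3/8; -5/16; -9/32; -35/128 } R={ -17/64; -1/4; 0 } -> -69/256
step 10: add BLUE to get RBBRBBBRBB; options L={ -1; -1/2; -3/8; -5/16; -9/32; -35/128; -69/256 } R={ -17/64; -1/4; 0 } -> -137/512
step 11: add RED to get RBBRBBBRBBR; options L={ -1; -1/2; -3/8; -5/16; -9/32; -35/128; -69/256 } R={ -137/512; -17/64; -1/4; 0 } -> -275/1024
step 12: add BLUE to get RBBRBBBRBBRB; options L={ -1; -1/2; -3/8; -5/16; -9/32; -35/128; -69/256; -275/1024 } R={ -137/512; -17/64; -1/4; 0 } -> -549/2048
step 13: add BLUE to get RBBRBBBRBBRBB; options L={ -1; -1/2; -3/8; -5/16; -9/32; -35/128; -69/256; -275/1024; -549/2048 } R={ -137/512; -17/64; -1/4; 0 } -> -1097/4096
step 14: add BLUE to get RBBRBBBRBBRBBB; options L={ -1; -1/2; -3/8; -5/16; -9/32; -35/128; -69/256; -275/1024; -549/2048; -1097/4096 } R={ -137/512; -17/64; -1/4; 0 } -> -2193/8192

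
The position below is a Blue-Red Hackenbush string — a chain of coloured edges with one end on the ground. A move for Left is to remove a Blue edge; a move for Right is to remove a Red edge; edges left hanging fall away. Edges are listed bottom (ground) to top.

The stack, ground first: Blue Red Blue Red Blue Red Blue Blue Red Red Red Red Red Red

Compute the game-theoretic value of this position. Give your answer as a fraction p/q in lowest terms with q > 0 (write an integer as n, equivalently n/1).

val_1 [B]  L=[0]  R=[∅]  ⇒ 1
val_2 [BR]  L=[0]  R=[1]  ⇒ 1/2
val_3 [BRB]  L=[0,1/2]  R=[1]  ⇒ 3/4
val_4 [BRBR]  L=[0,1/2]  R=[3/4,1]  ⇒ 5/8
val_5 [BRBRB]  L=[0,1/2,5/8]  R=[3/4,1]  ⇒ 11/16
val_6 [BRBRBR]  L=[0,1/2,5/8]  R=[11/16,3/4,1]  ⇒ 21/32
val_7 [BRBRBRB]  L=[0,1/2,5/8,21/32]  R=[11/16,3/4,1]  ⇒ 43/64
val_8 [BRBRBRBB]  L=[0,1/2,5/8,21/32,43/64]  R=[11/16,3/4,1]  ⇒ 87/128
val_9 [BRBRBRBBR]  L=[0,1/2,5/8,21/32,43/64]  R=[87/128,11/16,3/4,1]  ⇒ 173/256
val_10 [BRBRBRBBRR]  L=[0,1/2,5/8,21/32,43/64]  R=[173/256,87/128,11/16,3/4,1]  ⇒ 345/512
val_11 [BRBRBRBBRRR]  L=[0,1/2,5/8,21/32,43/64]  R=[345/512,173/256,87/128,11/16,3/4,1]  ⇒ 689/1024
val_12 [BRBRBRBBRRRR]  L=[0,1/2,5/8,21/32,43/64]  R=[689/1024,345/512,173/256,87/128,11/16,3/4,1]  ⇒ 1377/2048
val_13 [BRBRBRBBRRRRR]  L=[0,1/2,5/8,21/32,43/64]  R=[1377/2048,689/1024,345/512,173/256,87/128,11/16,3/4,1]  ⇒ 2753/4096
val_14 [BRBRBRBBRRRRRR]  L=[0,1/2,5/8,21/32,43/64]  R=[2753/4096,1377/2048,689/1024,345/512,173/256,87/128,11/16,3/4,1]  ⇒ 5505/8192

5505/8192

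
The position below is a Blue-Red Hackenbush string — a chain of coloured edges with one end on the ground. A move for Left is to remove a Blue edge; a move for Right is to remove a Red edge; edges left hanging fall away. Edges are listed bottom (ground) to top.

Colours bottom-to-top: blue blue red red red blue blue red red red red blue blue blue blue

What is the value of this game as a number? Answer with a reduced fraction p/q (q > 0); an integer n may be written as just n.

g(b) = { 0 | — } = 1
g(bb) = { 0,1 | — } = 2
g(bbr) = { 0,1 | 2 } = 3/2
g(bbrr) = { 0,1 | 3/2,2 } = 5/4
g(bbrrr) = { 0,1 | 5/4,3/2,2 } = 9/8
g(bbrrrb) = { 0,1,9/8 | 5/4,3/2,2 } = 19/16
g(bbrrrbb) = { 0,1,9/8,19/16 | 5/4,3/2,2 } = 39/32
g(bbrrrbbr) = { 0,1,9/8,19/16 | 39/32,5/4,3/2,2 } = 77/64
g(bbrrrbbrr) = { 0,1,9/8,19/16 | 77/64,39/32,5/4,3/2,2 } = 153/128
g(bbrrrbbrrr) = { 0,1,9/8,19/16 | 153/128,77/64,39/32,5/4,3/2,2 } = 305/256
g(bbrrrbbrrrr) = { 0,1,9/8,19/16 | 305/256,153/128,77/64,39/32,5/4,3/2,2 } = 609/512
g(bbrrrbbrrrrb) = { 0,1,9/8,19/16,609/512 | 305/256,153/128,77/64,39/32,5/4,3/2,2 } = 1219/1024
g(bbrrrbbrrrrbb) = { 0,1,9/8,19/16,609/512,1219/1024 | 305/256,153/128,77/64,39/32,5/4,3/2,2 } = 2439/2048
g(bbrrrbbrrrrbbb) = { 0,1,9/8,19/16,609/512,1219/1024,2439/2048 | 305/256,153/128,77/64,39/32,5/4,3/2,2 } = 4879/4096
g(bbrrrbbrrrrbbbb) = { 0,1,9/8,19/16,609/512,1219/1024,2439/2048,4879/4096 | 305/256,153/128,77/64,39/32,5/4,3/2,2 } = 9759/8192

9759/8192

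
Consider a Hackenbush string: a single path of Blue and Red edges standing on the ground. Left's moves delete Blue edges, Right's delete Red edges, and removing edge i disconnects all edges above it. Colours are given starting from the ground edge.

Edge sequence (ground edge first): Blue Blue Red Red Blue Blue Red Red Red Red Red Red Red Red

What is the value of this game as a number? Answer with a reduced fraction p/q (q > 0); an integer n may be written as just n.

B: Left { 0 }, Right { (no moves) } -> simplest 1
BB: Left { 0,1 }, Right { (no moves) } -> simplest 2
BBR: Left { 0,1 }, Right { 2 } -> simplest 3/2
BBRR: Left { 0,1 }, Right { 3/2,2 } -> simplest 5/4
BBRRB: Left { 0,1,5/4 }, Right { 3/2,2 } -> simplest 11/8
BBRRBB: Left { 0,1,5/4,11/8 }, Right { 3/2,2 } -> simplest 23/16
BBRRBBR: Left { 0,1,5/4,11/8 }, Right { 23/16,3/2,2 } -> simplest 45/32
BBRRBBRR: Left { 0,1,5/4,11/8 }, Right { 45/32,23/16,3/2,2 } -> simplest 89/64
BBRRBBRRR: Left { 0,1,5/4,11/8 }, Right { 89/64,45/32,23/16,3/2,2 } -> simplest 177/128
BBRRBBRRRR: Left { 0,1,5/4,11/8 }, Right { 177/128,89/64,45/32,23/16,3/2,2 } -> simplest 353/256
BBRRBBRRRRR: Left { 0,1,5/4,11/8 }, Right { 353/256,177/128,89/64,45/32,23/16,3/2,2 } -> simplest 705/512
BBRRBBRRRRRR: Left { 0,1,5/4,11/8 }, Right { 705/512,353/256,177/128,89/64,45/32,23/16,3/2,2 } -> simplest 1409/1024
BBRRBBRRRRRRR: Left { 0,1,5/4,11/8 }, Right { 1409/1024,705/512,353/256,177/128,89/64,45/32,23/16,3/2,2 } -> simplest 2817/2048
BBRRBBRRRRRRRR: Left { 0,1,5/4,11/8 }, Right { 2817/2048,1409/1024,705/512,353/256,177/128,89/64,45/32,23/16,3/2,2 } -> simplest 5633/4096

5633/4096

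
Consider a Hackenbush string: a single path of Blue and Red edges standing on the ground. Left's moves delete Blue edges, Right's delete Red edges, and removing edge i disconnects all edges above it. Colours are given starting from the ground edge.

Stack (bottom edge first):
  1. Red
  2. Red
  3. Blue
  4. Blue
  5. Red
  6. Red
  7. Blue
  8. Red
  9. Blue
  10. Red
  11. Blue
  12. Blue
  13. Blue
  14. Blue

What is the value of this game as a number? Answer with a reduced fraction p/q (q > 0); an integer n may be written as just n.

-5793/4096

1 of 14 · R · max L −∞ · min R 0 so -1
2 of 14 · RR · max L −∞ · min R -1 so -2
3 of 14 · RRB · max L -2 · min R -1 so -3/2
4 of 14 · RRBB · max L -3/2 · min R -1 so -5/4
5 of 14 · RRBBR · max L -3/2 · min R -5/4 so -11/8
6 of 14 · RRBBRR · max L -3/2 · min R -11/8 so -23/16
7 of 14 · RRBBRRB · max L -23/16 · min R -11/8 so -45/32
8 of 14 · RRBBRRBR · max L -23/16 · min R -45/32 so -91/64
9 of 14 · RRBBRRBRB · max L -91/64 · min R -45/32 so -181/128
10 of 14 · RRBBRRBRBR · max L -91/64 · min R -181/128 so -363/256
11 of 14 · RRBBRRBRBRB · max L -363/256 · min R -181/128 so -725/512
12 of 14 · RRBBRRBRBRBB · max L -725/512 · min R -181/128 so -1449/1024
13 of 14 · RRBBRRBRBRBBB · max L -1449/1024 · min R -181/128 so -2897/2048
14 of 14 · RRBBRRBRBRBBBB · max L -2897/2048 · min R -181/128 so -5793/4096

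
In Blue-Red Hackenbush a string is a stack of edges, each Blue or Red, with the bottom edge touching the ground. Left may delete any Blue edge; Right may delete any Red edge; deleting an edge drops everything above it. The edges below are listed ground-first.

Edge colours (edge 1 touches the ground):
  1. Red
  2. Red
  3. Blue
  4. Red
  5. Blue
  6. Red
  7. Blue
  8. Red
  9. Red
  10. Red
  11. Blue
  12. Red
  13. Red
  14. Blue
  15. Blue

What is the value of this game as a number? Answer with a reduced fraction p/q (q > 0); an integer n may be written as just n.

value_1 [R]  L=[none]  R=[0]  → -1
value_2 [RR]  L=[none]  R=[-1, 0]  → -2
value_3 [RRB]  L=[-2]  R=[-1, 0]  → -3/2
value_4 [RRBR]  L=[-2]  R=[-3/2, -1, 0]  → -7/4
value_5 [RRBRB]  L=[-2, -7/4]  R=[-3/2, -1, 0]  → -13/8
value_6 [RRBRBR]  L=[-2, -7/4]  R=[-13/8, -3/2, -1, 0]  → -27/16
value_7 [RRBRBRB]  L=[-2, -7/4, -27/16]  R=[-13/8, -3/2, -1, 0]  → -53/32
value_8 [RRBRBRBR]  L=[-2, -7/4, -27/16]  R=[-53/32, -13/8, -3/2, -1, 0]  → -107/64
value_9 [RRBRBRBRR]  L=[-2, -7/4, -27/16]  R=[-107/64, -53/32, -13/8, -3/2, -1, 0]  → -215/128
value_10 [RRBRBRBRRR]  L=[-2, -7/4, -27/16]  R=[-215/128, -107/64, -53/32, -13/8, -3/2, -1, 0]  → -431/256
value_11 [RRBRBRBRRRB]  L=[-2, -7/4, -27/16, -431/256]  R=[-215/128, -107/64, -53/32, -13/8, -3/2, -1, 0]  → -861/512
value_12 [RRBRBRBRRRBR]  L=[-2, -7/4, -27/16, -431/256]  R=[-861/512, -215/128, -107/64, -53/32, -13/8, -3/2, -1, 0]  → -1723/1024
value_13 [RRBRBRBRRRBRR]  L=[-2, -7/4, -27/16, -431/256]  R=[-1723/1024, -861/512, -215/128, -107/64, -53/32, -13/8, -3/2, -1, 0]  → -3447/2048
value_14 [RRBRBRBRRRBRRB]  L=[-2, -7/4, -27/16, -431/256, -3447/2048]  R=[-1723/1024, -861/512, -215/128, -107/64, -53/32, -13/8, -3/2, -1, 0]  → -6893/4096
value_15 [RRBRBRBRRRBRRBB]  L=[-2, -7/4, -27/16, -431/256, -3447/2048, -6893/4096]  R=[-1723/1024, -861/512, -215/128, -107/64, -53/32, -13/8, -3/2, -1, 0]  → -13785/8192

-13785/8192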